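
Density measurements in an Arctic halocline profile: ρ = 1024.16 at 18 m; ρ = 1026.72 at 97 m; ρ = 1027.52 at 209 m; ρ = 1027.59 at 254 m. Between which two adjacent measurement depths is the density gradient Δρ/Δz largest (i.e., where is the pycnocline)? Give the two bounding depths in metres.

18–97 m

Compute the density gradient over each adjacent pair:
  18–97 m: Δρ/Δz = 2.56/79 = 0.032 kg m⁻⁴
  97–209 m: Δρ/Δz = 0.80/112 = 7.1 × 10⁻³ kg m⁻⁴
  209–254 m: Δρ/Δz = 0.07/45 = 1.6 × 10⁻³ kg m⁻⁴
The largest gradient is in the 18–97 m interval — the pycnocline.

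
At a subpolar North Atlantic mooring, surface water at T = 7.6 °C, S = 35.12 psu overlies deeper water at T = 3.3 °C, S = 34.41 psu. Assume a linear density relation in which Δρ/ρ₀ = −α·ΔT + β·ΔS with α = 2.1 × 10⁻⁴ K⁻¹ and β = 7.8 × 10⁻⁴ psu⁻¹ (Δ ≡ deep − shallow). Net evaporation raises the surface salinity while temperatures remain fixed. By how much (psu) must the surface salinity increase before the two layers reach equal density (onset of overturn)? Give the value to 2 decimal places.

Neutral buoyancy requires −α(T_deep − T_surf) + β(S_deep − S_surf′) = 0.
S_surf′ = S_deep − (α/β)·ΔT = 34.41 − (2.1 × 10⁻⁴/7.8 × 10⁻⁴)·(-4.3) = 35.5677 psu.
Increase required: 35.5677 − 35.12 = 0.4477 psu.

0.45 psu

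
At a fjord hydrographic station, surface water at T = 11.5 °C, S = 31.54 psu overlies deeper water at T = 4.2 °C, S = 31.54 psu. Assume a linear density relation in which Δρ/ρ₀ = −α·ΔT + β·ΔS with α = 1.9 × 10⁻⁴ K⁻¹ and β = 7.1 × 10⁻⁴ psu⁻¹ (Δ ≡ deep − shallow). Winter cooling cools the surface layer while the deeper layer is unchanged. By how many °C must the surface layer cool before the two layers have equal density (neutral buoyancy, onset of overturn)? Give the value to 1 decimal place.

7.3 °C

Neutral buoyancy requires Δρ = 0, i.e. −α(T_deep − T_surf′) + β(S_deep − S_surf) = 0.
T_surf′ = T_deep − (β/α)·ΔS = 4.2 − (7.1 × 10⁻⁴/1.9 × 10⁻⁴)·(+0.00) = 4.200 °C.
Cooling required: 11.5 − (4.200) = 7.300 °C.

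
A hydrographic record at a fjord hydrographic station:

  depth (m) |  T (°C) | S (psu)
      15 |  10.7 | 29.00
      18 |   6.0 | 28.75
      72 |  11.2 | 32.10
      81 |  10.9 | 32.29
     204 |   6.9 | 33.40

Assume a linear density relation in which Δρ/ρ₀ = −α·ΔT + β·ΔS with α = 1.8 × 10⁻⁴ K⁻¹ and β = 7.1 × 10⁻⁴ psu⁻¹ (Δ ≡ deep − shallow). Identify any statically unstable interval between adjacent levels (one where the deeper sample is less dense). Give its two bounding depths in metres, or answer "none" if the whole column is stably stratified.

none

Evaluate Δρ/ρ₀ = −αΔT + βΔS across each adjacent pair:
  15–18 m: −αΔT+βΔS = −(1.8 × 10⁻⁴)(-4.7)+(7.1 × 10⁻⁴)(-0.25) = 6.7 × 10⁻⁴ → stable
  18–72 m: −αΔT+βΔS = −(1.8 × 10⁻⁴)(+5.2)+(7.1 × 10⁻⁴)(+3.35) = 1.4 × 10⁻³ → stable
  72–81 m: −αΔT+βΔS = −(1.8 × 10⁻⁴)(-0.3)+(7.1 × 10⁻⁴)(+0.19) = 1.9 × 10⁻⁴ → stable
  81–204 m: −αΔT+βΔS = −(1.8 × 10⁻⁴)(-4.0)+(7.1 × 10⁻⁴)(+1.11) = 1.5 × 10⁻³ → stable
Every interval has Δρ > 0: the column is stably stratified throughout.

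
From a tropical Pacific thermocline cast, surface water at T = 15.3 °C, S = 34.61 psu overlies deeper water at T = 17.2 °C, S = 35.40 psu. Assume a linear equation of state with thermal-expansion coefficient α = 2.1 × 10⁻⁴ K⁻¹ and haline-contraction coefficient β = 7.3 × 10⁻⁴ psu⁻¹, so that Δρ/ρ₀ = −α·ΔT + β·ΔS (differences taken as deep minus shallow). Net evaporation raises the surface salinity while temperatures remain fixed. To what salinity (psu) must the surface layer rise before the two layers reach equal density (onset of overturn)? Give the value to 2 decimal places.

Neutral buoyancy requires −α(T_deep − T_surf) + β(S_deep − S_surf′) = 0.
S_surf′ = S_deep − (α/β)·ΔT = 35.40 − (2.1 × 10⁻⁴/7.3 × 10⁻⁴)·(+1.9) = 34.8534 psu.
Increase required: 34.8534 − 34.61 = 0.2434 psu.

34.85 psu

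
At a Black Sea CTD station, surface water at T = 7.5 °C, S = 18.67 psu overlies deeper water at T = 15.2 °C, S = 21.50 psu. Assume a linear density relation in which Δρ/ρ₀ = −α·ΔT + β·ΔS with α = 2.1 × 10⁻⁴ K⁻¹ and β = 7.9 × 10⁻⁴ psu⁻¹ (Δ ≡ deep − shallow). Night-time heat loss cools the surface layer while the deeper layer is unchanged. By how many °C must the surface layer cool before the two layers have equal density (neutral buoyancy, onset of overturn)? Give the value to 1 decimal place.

Neutral buoyancy requires Δρ = 0, i.e. −α(T_deep − T_surf′) + β(S_deep − S_surf) = 0.
T_surf′ = T_deep − (β/α)·ΔS = 15.2 − (7.9 × 10⁻⁴/2.1 × 10⁻⁴)·(+2.83) = 4.554 °C.
Cooling required: 7.5 − (4.554) = 2.946 °C.

2.9 °C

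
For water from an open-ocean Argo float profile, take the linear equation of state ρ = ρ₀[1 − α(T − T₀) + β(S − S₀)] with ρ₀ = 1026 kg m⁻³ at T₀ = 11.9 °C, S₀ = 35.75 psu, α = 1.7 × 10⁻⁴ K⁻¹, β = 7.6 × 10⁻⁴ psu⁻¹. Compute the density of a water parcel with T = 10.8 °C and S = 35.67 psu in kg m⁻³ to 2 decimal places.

T − T₀ = -1.1 K, S − S₀ = -0.08 psu.
Bracket = 1 − α·(-1.1) + β·(-0.08) = 1 + (1.262 × 10⁻⁴) = 1.0001262.
ρ = 1026 × 1.0001262 = 1026.13 kg m⁻³.

1026.13 kg m⁻³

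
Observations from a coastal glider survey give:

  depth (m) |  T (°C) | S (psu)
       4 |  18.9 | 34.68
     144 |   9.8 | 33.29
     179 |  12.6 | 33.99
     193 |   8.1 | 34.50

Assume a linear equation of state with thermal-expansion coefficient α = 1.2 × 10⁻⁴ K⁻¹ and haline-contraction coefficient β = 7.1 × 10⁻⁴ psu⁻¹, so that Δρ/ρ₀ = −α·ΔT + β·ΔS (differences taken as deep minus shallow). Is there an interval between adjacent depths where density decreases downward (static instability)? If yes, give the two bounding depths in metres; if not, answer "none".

none

Evaluate Δρ/ρ₀ = −αΔT + βΔS across each adjacent pair:
  4–144 m: −αΔT+βΔS = −(1.2 × 10⁻⁴)(-9.1)+(7.1 × 10⁻⁴)(-1.39) = 1.1 × 10⁻⁴ → stable
  144–179 m: −αΔT+βΔS = −(1.2 × 10⁻⁴)(+2.8)+(7.1 × 10⁻⁴)(+0.70) = 1.6 × 10⁻⁴ → stable
  179–193 m: −αΔT+βΔS = −(1.2 × 10⁻⁴)(-4.5)+(7.1 × 10⁻⁴)(+0.51) = 9.0 × 10⁻⁴ → stable
Every interval has Δρ > 0: the column is stably stratified throughout.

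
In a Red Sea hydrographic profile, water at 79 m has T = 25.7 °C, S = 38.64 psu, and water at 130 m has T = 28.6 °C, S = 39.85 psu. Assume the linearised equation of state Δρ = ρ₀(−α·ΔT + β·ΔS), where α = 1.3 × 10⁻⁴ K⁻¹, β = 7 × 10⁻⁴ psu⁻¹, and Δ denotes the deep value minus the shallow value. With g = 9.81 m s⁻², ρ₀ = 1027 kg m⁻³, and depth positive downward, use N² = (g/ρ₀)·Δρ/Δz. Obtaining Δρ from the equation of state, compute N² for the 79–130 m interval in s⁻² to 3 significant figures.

9.04 × 10⁻⁵ s⁻²

ΔT = +2.9 K, ΔS = +1.21 psu (deep − shallow).
Δρ/ρ₀ = −αΔT + βΔS = -3.77 × 10⁻⁴ + 8.47 × 10⁻⁴ = 4.70 × 10⁻⁴, so Δρ ≈ 0.4827 kg m⁻³.
N² = (g/ρ₀)·Δρ/Δz = g·(Δρ/ρ₀)/Δz = 9.81 × 4.70 × 10⁻⁴ / 51 = 9.0406 × 10⁻⁵ s⁻² ≈ 9.04 × 10⁻⁵ s⁻².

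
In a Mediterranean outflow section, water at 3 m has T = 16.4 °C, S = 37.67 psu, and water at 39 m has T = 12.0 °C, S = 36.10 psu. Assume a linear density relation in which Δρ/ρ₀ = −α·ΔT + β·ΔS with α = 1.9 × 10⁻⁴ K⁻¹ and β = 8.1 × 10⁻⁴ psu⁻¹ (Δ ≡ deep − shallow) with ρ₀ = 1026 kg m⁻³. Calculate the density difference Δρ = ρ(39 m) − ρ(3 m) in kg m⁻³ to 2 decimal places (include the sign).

ΔT = -4.4 K, ΔS = -1.57 psu (deep − shallow).
Δρ/ρ₀ = −(1.9 × 10⁻⁴)(-4.4) + (8.1 × 10⁻⁴)(-1.57) = -4.357 × 10⁻⁴.
Δρ = 1026 × (-4.357 × 10⁻⁴) = -0.45 kg m⁻³.
Negative Δρ: lighter below, statically unstable.

-0.45 kg m⁻³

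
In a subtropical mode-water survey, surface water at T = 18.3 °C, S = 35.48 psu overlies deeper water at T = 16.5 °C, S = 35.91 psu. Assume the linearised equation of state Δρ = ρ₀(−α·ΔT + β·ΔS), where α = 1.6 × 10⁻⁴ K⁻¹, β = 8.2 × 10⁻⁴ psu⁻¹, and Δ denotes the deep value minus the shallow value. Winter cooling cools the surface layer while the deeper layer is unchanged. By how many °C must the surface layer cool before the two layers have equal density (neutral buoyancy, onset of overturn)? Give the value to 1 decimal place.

Neutral buoyancy requires Δρ = 0, i.e. −α(T_deep − T_surf′) + β(S_deep − S_surf) = 0.
T_surf′ = T_deep − (β/α)·ΔS = 16.5 − (8.2 × 10⁻⁴/1.6 × 10⁻⁴)·(+0.43) = 14.296 °C.
Cooling required: 18.3 − (14.296) = 4.004 °C.

4.0 °C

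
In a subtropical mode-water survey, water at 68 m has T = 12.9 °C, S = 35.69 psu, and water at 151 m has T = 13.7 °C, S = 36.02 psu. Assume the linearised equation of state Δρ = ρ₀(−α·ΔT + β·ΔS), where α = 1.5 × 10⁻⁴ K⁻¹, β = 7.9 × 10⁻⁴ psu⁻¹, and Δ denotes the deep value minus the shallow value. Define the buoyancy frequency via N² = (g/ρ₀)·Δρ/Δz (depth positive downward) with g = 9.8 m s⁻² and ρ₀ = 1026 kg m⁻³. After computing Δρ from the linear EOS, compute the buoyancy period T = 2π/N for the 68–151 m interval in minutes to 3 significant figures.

25.7 min

ΔT = +0.8 K, ΔS = +0.33 psu (deep − shallow).
Δρ/ρ₀ = −αΔT + βΔS = -1.20 × 10⁻⁴ + 2.607 × 10⁻⁴ = 1.407 × 10⁻⁴, so Δρ ≈ 0.1444 kg m⁻³.
N² = (g/ρ₀)·Δρ/Δz = g·(Δρ/ρ₀)/Δz = 9.8 × 1.407 × 10⁻⁴ / 83 = 1.6613 × 10⁻⁵ s⁻².
N = √(1.6613 × 10⁻⁵) = 4.0759 × 10⁻³ rad s⁻¹ → T = 2π/N = 1.5415 × 10³ s = 25.692 min ≈ 25.7 min.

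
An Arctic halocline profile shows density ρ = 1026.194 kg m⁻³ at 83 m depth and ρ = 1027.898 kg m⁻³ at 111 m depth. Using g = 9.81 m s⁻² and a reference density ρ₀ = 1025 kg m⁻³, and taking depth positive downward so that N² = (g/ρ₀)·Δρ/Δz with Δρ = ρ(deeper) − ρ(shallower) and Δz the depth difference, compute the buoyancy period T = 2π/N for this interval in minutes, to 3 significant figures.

4.34 min

Δρ = 1027.898 − 1026.194 = 1.704 kg m⁻³ over Δz = 111 − 83 = 28 m.
N² = (9.81/1025) × (1.704/28) = 5.8245 × 10⁻⁴ s⁻².
N = √(5.8245 × 10⁻⁴) = 0.024134 rad s⁻¹, so T = 2π/N = 260.35 s = 4.3392 min ≈ 4.34 min.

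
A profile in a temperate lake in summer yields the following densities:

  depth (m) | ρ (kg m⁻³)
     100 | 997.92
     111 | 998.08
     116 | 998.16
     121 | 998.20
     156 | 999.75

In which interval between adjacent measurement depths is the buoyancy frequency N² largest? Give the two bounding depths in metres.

121–156 m

Compute the density gradient over each adjacent pair:
  100–111 m: Δρ/Δz = 0.16/11 = 0.015 kg m⁻⁴
  111–116 m: Δρ/Δz = 0.08/5 = 0.016 kg m⁻⁴
  116–121 m: Δρ/Δz = 0.04/5 = 8.0 × 10⁻³ kg m⁻⁴
  121–156 m: Δρ/Δz = 1.55/35 = 0.044 kg m⁻⁴
The largest gradient is in the 121–156 m interval — the pycnocline.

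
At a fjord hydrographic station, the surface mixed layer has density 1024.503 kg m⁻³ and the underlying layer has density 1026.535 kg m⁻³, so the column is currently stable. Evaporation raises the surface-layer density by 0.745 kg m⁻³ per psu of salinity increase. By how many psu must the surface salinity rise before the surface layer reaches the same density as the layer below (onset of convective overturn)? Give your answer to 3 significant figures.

Density deficit of the surface layer: 1026.535 − 1024.503 = 2.032 kg m⁻³.
Required change = 2.032 / 0.745 = 2.73 psu.

2.73 psu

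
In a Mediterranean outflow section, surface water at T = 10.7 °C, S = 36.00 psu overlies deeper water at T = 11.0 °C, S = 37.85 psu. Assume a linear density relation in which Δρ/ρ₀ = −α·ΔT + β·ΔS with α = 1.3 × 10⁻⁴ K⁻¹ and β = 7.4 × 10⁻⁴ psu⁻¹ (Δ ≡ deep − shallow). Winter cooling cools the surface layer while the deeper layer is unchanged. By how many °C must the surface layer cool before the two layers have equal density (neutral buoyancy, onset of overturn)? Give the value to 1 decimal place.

10.2 °C

Neutral buoyancy requires Δρ = 0, i.e. −α(T_deep − T_surf′) + β(S_deep − S_surf) = 0.
T_surf′ = T_deep − (β/α)·ΔS = 11.0 − (7.4 × 10⁻⁴/1.3 × 10⁻⁴)·(+1.85) = 0.469 °C.
Cooling required: 10.7 − (0.469) = 10.231 °C.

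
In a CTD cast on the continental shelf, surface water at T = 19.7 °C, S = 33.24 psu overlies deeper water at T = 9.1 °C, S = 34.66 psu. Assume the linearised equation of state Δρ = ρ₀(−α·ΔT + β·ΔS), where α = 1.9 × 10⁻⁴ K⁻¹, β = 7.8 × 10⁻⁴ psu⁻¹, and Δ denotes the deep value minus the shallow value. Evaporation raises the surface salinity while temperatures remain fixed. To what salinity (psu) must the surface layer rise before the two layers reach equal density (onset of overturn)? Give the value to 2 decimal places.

Neutral buoyancy requires −α(T_deep − T_surf) + β(S_deep − S_surf′) = 0.
S_surf′ = S_deep − (α/β)·ΔT = 34.66 − (1.9 × 10⁻⁴/7.8 × 10⁻⁴)·(-10.6) = 37.2421 psu.
Increase required: 37.2421 − 33.24 = 4.0021 psu.

37.24 psu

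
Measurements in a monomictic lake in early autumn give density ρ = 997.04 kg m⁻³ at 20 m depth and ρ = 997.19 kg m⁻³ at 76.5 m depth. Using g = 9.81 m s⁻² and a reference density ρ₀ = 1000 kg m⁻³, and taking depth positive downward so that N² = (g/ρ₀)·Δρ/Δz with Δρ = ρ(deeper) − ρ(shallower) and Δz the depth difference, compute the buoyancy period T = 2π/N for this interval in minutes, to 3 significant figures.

Δρ = 997.19 − 997.04 = 0.15 kg m⁻³ over Δz = 76.5 − 20 = 56.5 m.
N² = (9.81/1000) × (0.15/56.5) = 2.6044 × 10⁻⁵ s⁻².
N = √(2.6044 × 10⁻⁵) = 5.1033 × 10⁻³ rad s⁻¹, so T = 2π/N = 1.2312 × 10³ s = 20.520 min ≈ 20.5 min.

20.5 min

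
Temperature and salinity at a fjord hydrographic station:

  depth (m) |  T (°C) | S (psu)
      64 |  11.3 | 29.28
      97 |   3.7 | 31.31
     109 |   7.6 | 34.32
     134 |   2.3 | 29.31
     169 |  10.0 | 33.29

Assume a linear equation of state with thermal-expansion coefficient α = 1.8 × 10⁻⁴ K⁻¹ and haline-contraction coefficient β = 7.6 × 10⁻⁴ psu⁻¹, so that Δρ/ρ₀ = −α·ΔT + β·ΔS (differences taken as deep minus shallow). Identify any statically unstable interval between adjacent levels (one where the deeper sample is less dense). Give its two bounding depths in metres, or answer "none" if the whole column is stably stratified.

109–134 m

Evaluate Δρ/ρ₀ = −αΔT + βΔS across each adjacent pair:
  64–97 m: −αΔT+βΔS = −(1.8 × 10⁻⁴)(-7.6)+(7.6 × 10⁻⁴)(+2.03) = 2.9 × 10⁻³ → stable
  97–109 m: −αΔT+βΔS = −(1.8 × 10⁻⁴)(+3.9)+(7.6 × 10⁻⁴)(+3.01) = 1.6 × 10⁻³ → stable
  109–134 m: −αΔT+βΔS = −(1.8 × 10⁻⁴)(-5.3)+(7.6 × 10⁻⁴)(-5.01) = -2.9 × 10⁻³ → UNSTABLE
  134–169 m: −αΔT+βΔS = −(1.8 × 10⁻⁴)(+7.7)+(7.6 × 10⁻⁴)(+3.98) = 1.6 × 10⁻³ → stable
The 109–134 m interval has Δρ < 0: lighter water underlies denser water.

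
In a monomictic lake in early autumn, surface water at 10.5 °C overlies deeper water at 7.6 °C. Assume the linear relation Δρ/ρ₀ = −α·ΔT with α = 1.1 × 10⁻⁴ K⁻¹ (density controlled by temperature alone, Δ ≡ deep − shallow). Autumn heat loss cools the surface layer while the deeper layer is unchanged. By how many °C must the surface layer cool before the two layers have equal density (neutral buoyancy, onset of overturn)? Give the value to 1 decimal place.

With temperature the only control, equal density requires T_surf′ = T_deep.
T_surf′ = 7.6 °C.
Cooling required: 10.5 − 7.6 = 2.9 °C.

2.9 °C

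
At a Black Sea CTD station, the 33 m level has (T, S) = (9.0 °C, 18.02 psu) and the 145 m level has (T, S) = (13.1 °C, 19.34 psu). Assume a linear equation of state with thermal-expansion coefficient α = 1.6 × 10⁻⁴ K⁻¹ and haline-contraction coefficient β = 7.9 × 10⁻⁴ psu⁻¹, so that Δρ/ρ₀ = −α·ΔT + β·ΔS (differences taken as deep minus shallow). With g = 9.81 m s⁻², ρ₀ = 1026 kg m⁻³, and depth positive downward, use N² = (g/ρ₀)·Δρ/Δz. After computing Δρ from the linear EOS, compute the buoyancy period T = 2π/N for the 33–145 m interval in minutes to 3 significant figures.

ΔT = +4.1 K, ΔS = +1.32 psu (deep − shallow).
Δρ/ρ₀ = −αΔT + βΔS = -6.56 × 10⁻⁴ + 1.0428 × 10⁻³ = 3.868 × 10⁻⁴, so Δρ ≈ 0.3969 kg m⁻³.
N² = (g/ρ₀)·Δρ/Δz = g·(Δρ/ρ₀)/Δz = 9.81 × 3.868 × 10⁻⁴ / 112 = 3.3880 × 10⁻⁵ s⁻².
N = √(3.3880 × 10⁻⁵) = 5.8207 × 10⁻³ rad s⁻¹ → T = 2π/N = 1.0795 × 10³ s = 17.992 min ≈ 18.0 min.

18.0 min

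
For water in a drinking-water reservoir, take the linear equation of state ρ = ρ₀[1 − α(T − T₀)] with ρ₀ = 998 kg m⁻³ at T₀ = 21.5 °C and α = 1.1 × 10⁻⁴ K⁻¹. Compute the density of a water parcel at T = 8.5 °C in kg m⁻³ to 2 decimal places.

T − T₀ = -13.0 K.
Bracket = 1 − α·(-13.0) = 1 + (1.43 × 10⁻³) = 1.0014300.
ρ = 998 × 1.0014300 = 999.43 kg m⁻³.

999.43 kg m⁻³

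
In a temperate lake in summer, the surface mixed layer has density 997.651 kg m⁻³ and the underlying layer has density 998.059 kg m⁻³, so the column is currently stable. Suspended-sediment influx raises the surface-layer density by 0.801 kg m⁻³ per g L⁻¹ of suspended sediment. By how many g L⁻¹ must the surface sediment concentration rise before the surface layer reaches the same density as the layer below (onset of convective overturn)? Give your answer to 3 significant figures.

0.509 g L⁻¹

Density deficit of the surface layer: 998.059 − 997.651 = 0.408 kg m⁻³.
Required change = 0.408 / 0.801 = 0.509 g L⁻¹.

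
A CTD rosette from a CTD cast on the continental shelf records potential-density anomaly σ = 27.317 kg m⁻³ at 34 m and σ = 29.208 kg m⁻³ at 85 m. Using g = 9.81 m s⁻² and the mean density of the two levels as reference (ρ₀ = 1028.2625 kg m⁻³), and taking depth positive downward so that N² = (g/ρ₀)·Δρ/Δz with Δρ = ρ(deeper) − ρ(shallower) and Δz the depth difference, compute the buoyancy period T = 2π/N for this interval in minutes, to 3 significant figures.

5.57 min

Δρ = 1029.208 − 1027.317 = 1.891 kg m⁻³ over Δz = 85 − 34 = 51 m.
N² = (9.81/1028.2625) × (1.891/51) = 3.5374 × 10⁻⁴ s⁻².
N = √(3.5374 × 10⁻⁴) = 0.018808 rad s⁻¹, so T = 2π/N = 334.07 s = 5.5678 min ≈ 5.57 min.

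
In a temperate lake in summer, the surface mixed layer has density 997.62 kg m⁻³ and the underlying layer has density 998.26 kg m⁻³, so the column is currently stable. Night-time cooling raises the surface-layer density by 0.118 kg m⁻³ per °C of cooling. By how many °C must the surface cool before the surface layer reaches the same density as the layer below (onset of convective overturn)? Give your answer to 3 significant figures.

Density deficit of the surface layer: 998.26 − 997.62 = 0.64 kg m⁻³.
Required change = 0.64 / 0.118 = 5.42 °C.

5.42 °C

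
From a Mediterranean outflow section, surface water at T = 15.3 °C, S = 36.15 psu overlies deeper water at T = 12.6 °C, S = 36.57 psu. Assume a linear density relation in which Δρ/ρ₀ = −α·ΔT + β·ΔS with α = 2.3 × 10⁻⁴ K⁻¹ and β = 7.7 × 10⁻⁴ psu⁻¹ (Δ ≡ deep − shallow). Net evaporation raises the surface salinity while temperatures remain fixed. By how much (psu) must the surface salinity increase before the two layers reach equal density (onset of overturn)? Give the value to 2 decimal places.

Neutral buoyancy requires −α(T_deep − T_surf) + β(S_deep − S_surf′) = 0.
S_surf′ = S_deep − (α/β)·ΔT = 36.57 − (2.3 × 10⁻⁴/7.7 × 10⁻⁴)·(-2.7) = 37.3765 psu.
Increase required: 37.3765 − 36.15 = 1.2265 psu.

1.23 psu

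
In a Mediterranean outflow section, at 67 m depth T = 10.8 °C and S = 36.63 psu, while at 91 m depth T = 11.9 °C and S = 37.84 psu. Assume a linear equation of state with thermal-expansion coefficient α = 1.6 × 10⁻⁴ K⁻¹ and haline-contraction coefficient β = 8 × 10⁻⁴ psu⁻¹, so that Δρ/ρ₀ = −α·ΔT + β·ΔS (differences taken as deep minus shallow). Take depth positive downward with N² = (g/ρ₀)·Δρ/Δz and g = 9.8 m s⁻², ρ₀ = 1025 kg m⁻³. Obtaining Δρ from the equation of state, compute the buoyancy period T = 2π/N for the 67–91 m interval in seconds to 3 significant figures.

349 s

ΔT = +1.1 K, ΔS = +1.21 psu (deep − shallow).
Δρ/ρ₀ = −αΔT + βΔS = -1.76 × 10⁻⁴ + 9.68 × 10⁻⁴ = 7.92 × 10⁻⁴, so Δρ ≈ 0.8118 kg m⁻³.
N² = (g/ρ₀)·Δρ/Δz = g·(Δρ/ρ₀)/Δz = 9.8 × 7.92 × 10⁻⁴ / 24 = 3.2340 × 10⁻⁴ s⁻².
N = √(3.2340 × 10⁻⁴) = 0.017983 rad s⁻¹ → T = 2π/N = 349.40 s ≈ 349 s.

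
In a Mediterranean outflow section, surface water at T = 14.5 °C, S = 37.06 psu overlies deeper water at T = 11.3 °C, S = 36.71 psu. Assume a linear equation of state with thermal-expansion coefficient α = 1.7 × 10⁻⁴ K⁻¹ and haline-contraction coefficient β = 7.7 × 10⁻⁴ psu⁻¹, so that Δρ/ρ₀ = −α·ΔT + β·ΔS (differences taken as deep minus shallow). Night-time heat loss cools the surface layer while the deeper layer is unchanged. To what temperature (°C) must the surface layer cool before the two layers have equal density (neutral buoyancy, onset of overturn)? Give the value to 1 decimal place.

12.9 °C

Neutral buoyancy requires Δρ = 0, i.e. −α(T_deep − T_surf′) + β(S_deep − S_surf) = 0.
T_surf′ = T_deep − (β/α)·ΔS = 11.3 − (7.7 × 10⁻⁴/1.7 × 10⁻⁴)·(-0.35) = 12.885 °C.
Cooling required: 14.5 − (12.885) = 1.615 °C.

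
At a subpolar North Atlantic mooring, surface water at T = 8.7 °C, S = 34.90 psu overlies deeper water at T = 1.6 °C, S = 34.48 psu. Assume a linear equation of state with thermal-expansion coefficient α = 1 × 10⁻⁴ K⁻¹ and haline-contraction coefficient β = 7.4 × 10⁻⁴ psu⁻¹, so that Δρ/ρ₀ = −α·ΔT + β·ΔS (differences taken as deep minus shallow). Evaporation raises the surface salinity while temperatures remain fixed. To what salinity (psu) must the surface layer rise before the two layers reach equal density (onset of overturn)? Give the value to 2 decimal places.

Neutral buoyancy requires −α(T_deep − T_surf) + β(S_deep − S_surf′) = 0.
S_surf′ = S_deep − (α/β)·ΔT = 34.48 − (1 × 10⁻⁴/7.4 × 10⁻⁴)·(-7.1) = 35.4395 psu.
Increase required: 35.4395 − 34.90 = 0.5395 psu.

35.44 psu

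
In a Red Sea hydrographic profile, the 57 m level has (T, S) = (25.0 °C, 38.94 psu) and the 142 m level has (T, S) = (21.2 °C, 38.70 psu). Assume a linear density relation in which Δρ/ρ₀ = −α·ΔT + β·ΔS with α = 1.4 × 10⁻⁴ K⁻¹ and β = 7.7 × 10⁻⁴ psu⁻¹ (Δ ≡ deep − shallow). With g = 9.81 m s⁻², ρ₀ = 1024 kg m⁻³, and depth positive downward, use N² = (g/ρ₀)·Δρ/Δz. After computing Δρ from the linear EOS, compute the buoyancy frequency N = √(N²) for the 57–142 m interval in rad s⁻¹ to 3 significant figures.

6.33 × 10⁻³ rad s⁻¹

ΔT = -3.8 K, ΔS = -0.24 psu (deep − shallow).
Δρ/ρ₀ = −αΔT + βΔS = 5.32 × 10⁻⁴ − 1.848 × 10⁻⁴ = 3.472 × 10⁻⁴, so Δρ ≈ 0.3555 kg m⁻³.
N² = (g/ρ₀)·Δρ/Δz = g·(Δρ/ρ₀)/Δz = 9.81 × 3.472 × 10⁻⁴ / 85 = 4.0071 × 10⁻⁵ s⁻².
N = √(4.0071 × 10⁻⁵) = 6.3302 × 10⁻³ rad s⁻¹ ≈ 6.33 × 10⁻³ rad s⁻¹.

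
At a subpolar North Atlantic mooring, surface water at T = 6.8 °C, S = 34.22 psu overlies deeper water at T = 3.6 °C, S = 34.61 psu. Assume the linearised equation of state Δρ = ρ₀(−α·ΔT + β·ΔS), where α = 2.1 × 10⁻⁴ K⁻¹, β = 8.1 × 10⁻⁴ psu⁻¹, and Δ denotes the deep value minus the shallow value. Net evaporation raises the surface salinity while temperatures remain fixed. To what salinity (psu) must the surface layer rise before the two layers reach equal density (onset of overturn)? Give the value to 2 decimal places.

35.44 psu

Neutral buoyancy requires −α(T_deep − T_surf) + β(S_deep − S_surf′) = 0.
S_surf′ = S_deep − (α/β)·ΔT = 34.61 − (2.1 × 10⁻⁴/8.1 × 10⁻⁴)·(-3.2) = 35.4396 psu.
Increase required: 35.4396 − 34.22 = 1.2196 psu.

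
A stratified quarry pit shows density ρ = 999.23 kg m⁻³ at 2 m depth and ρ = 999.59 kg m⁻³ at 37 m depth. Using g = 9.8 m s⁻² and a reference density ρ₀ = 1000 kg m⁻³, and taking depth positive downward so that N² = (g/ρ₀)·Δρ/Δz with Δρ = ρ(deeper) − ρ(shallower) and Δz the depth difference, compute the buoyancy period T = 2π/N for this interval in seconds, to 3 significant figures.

626 s

Δρ = 999.59 − 999.23 = 0.36 kg m⁻³ over Δz = 37 − 2 = 35 m.
N² = (9.8/1000) × (0.36/35) = 1.0080 × 10⁻⁴ s⁻².
N = √(1.0080 × 10⁻⁴) = 0.010040 rad s⁻¹, so T = 2π/N = 625.82 s ≈ 626 s.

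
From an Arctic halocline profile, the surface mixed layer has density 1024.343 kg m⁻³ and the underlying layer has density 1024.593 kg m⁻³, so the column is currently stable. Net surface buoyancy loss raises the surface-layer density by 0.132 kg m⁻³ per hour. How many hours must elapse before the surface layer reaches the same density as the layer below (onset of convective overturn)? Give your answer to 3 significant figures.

1.89 hours

Density deficit of the surface layer: 1024.593 − 1024.343 = 0.25 kg m⁻³.
Required change = 0.25 / 0.132 = 1.89 hours.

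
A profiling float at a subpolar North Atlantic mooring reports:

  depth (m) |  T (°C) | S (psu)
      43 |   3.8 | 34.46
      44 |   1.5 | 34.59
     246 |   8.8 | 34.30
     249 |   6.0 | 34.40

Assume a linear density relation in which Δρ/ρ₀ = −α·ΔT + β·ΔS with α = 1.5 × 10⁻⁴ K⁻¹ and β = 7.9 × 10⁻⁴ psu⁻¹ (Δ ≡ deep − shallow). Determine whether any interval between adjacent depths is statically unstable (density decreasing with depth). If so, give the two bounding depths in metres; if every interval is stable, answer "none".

Evaluate Δρ/ρ₀ = −αΔT + βΔS across each adjacent pair:
  43–44 m: −αΔT+βΔS = −(1.5 × 10⁻⁴)(-2.3)+(7.9 × 10⁻⁴)(+0.13) = 4.5 × 10⁻⁴ → stable
  44–246 m: −αΔT+βΔS = −(1.5 × 10⁻⁴)(+7.3)+(7.9 × 10⁻⁴)(-0.29) = -1.3 × 10⁻³ → UNSTABLE
  246–249 m: −αΔT+βΔS = −(1.5 × 10⁻⁴)(-2.8)+(7.9 × 10⁻⁴)(+0.10) = 5.0 × 10⁻⁴ → stable
The 44–246 m interval has Δρ < 0: lighter water underlies denser water.

44–246 m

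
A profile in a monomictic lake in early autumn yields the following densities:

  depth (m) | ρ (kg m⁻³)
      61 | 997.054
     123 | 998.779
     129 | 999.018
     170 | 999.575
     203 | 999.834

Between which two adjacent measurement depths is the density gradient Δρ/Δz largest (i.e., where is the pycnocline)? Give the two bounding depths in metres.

Compute the density gradient over each adjacent pair:
  61–123 m: Δρ/Δz = 1.725/62 = 0.028 kg m⁻⁴
  123–129 m: Δρ/Δz = 0.239/6 = 0.040 kg m⁻⁴
  129–170 m: Δρ/Δz = 0.557/41 = 0.014 kg m⁻⁴
  170–203 m: Δρ/Δz = 0.259/33 = 7.8 × 10⁻³ kg m⁻⁴
The largest gradient is in the 123–129 m interval — the pycnocline.

123–129 m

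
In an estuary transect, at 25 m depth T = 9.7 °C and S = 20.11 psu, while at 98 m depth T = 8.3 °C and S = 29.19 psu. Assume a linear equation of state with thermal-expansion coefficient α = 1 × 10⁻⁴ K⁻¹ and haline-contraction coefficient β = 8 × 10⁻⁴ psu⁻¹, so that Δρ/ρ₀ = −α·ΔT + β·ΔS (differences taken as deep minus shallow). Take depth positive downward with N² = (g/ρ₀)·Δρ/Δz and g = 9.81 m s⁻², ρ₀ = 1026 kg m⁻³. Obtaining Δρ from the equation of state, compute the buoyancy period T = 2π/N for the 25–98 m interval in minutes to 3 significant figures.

3.32 min

ΔT = -1.4 K, ΔS = +9.08 psu (deep − shallow).
Δρ/ρ₀ = −αΔT + βΔS = 1.40 × 10⁻⁴ + 7.264 × 10⁻³ = 7.404 × 10⁻³, so Δρ ≈ 7.597 kg m⁻³.
N² = (g/ρ₀)·Δρ/Δz = g·(Δρ/ρ₀)/Δz = 9.81 × 7.404 × 10⁻³ / 73 = 9.9498 × 10⁻⁴ s⁻².
N = √(9.9498 × 10⁻⁴) = 0.031543 rad s⁻¹ → T = 2π/N = 199.19 s = 3.3198 min ≈ 3.32 min.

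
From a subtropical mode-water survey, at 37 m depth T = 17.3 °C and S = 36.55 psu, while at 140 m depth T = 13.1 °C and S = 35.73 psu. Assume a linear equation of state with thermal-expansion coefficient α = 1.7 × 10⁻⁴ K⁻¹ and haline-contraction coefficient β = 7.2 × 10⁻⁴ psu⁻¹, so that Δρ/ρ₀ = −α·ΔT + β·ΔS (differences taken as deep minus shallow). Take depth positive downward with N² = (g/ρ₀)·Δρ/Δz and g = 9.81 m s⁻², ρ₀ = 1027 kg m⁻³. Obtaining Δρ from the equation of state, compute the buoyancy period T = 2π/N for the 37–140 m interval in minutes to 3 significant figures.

ΔT = -4.2 K, ΔS = -0.82 psu (deep − shallow).
Δρ/ρ₀ = −αΔT + βΔS = 7.14 × 10⁻⁴ − 5.904 × 10⁻⁴ = 1.236 × 10⁻⁴, so Δρ ≈ 0.1269 kg m⁻³.
N² = (g/ρ₀)·Δρ/Δz = g·(Δρ/ρ₀)/Δz = 9.81 × 1.236 × 10⁻⁴ / 103 = 1.1772 × 10⁻⁵ s⁻².
N = √(1.1772 × 10⁻⁵) = 3.4310 × 10⁻³ rad s⁻¹ → T = 2π/N = 1.8313 × 10³ s = 30.522 min ≈ 30.5 min.

30.5 min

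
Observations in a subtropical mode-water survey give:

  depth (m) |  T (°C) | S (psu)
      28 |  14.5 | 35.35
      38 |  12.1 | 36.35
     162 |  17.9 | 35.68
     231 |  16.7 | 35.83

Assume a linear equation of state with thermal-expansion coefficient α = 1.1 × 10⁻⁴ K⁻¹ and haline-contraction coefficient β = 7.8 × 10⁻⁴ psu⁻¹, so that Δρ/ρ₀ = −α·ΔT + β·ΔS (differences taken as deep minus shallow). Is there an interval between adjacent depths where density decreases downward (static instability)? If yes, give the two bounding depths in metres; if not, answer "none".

38–162 m

Evaluate Δρ/ρ₀ = −αΔT + βΔS across each adjacent pair:
  28–38 m: −αΔT+βΔS = −(1.1 × 10⁻⁴)(-2.4)+(7.8 × 10⁻⁴)(+1.00) = 1.0 × 10⁻³ → stable
  38–162 m: −αΔT+βΔS = −(1.1 × 10⁻⁴)(+5.8)+(7.8 × 10⁻⁴)(-0.67) = -1.2 × 10⁻³ → UNSTABLE
  162–231 m: −αΔT+βΔS = −(1.1 × 10⁻⁴)(-1.2)+(7.8 × 10⁻⁴)(+0.15) = 2.5 × 10⁻⁴ → stable
The 38–162 m interval has Δρ < 0: lighter water underlies denser water.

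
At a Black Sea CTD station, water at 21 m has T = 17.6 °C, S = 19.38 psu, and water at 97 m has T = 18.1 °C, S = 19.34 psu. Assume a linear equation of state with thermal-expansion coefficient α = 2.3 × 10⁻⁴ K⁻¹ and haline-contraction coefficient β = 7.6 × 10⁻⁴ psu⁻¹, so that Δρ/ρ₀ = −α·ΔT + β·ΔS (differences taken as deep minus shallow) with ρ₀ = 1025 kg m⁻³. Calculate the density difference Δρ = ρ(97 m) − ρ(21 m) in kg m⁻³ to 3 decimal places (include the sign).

-0.149 kg m⁻³

ΔT = +0.5 K, ΔS = -0.04 psu (deep − shallow).
Δρ/ρ₀ = −(2.3 × 10⁻⁴)(+0.5) + (7.6 × 10⁻⁴)(-0.04) = -1.454 × 10⁻⁴.
Δρ = 1025 × (-1.454 × 10⁻⁴) = -0.149 kg m⁻³.
Negative Δρ: lighter below, statically unstable.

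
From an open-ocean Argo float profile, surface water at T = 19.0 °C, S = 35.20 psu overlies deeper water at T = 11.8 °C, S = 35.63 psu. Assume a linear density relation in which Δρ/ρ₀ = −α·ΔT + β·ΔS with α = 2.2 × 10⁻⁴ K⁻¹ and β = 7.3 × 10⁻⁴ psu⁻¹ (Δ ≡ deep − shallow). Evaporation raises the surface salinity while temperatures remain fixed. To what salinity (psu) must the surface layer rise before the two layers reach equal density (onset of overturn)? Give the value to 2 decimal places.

Neutral buoyancy requires −α(T_deep − T_surf) + β(S_deep − S_surf′) = 0.
S_surf′ = S_deep − (α/β)·ΔT = 35.63 − (2.2 × 10⁻⁴/7.3 × 10⁻⁴)·(-7.2) = 37.7999 psu.
Increase required: 37.7999 − 35.20 = 2.5999 psu.

37.80 psu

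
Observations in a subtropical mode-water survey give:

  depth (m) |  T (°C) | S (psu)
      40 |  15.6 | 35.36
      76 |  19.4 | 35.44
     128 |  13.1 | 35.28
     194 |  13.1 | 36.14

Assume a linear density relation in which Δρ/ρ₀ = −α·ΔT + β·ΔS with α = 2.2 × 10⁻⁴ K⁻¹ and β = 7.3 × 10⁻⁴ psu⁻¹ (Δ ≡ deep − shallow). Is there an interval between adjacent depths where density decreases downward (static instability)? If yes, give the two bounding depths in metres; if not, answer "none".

40–76 m

Evaluate Δρ/ρ₀ = −αΔT + βΔS across each adjacent pair:
  40–76 m: −αΔT+βΔS = −(2.2 × 10⁻⁴)(+3.8)+(7.3 × 10⁻⁴)(+0.08) = -7.8 × 10⁻⁴ → UNSTABLE
  76–128 m: −αΔT+βΔS = −(2.2 × 10⁻⁴)(-6.3)+(7.3 × 10⁻⁴)(-0.16) = 1.3 × 10⁻³ → stable
  128–194 m: −αΔT+βΔS = −(2.2 × 10⁻⁴)(+0.0)+(7.3 × 10⁻⁴)(+0.86) = 6.3 × 10⁻⁴ → stable
The 40–76 m interval has Δρ < 0: lighter water underlies denser water.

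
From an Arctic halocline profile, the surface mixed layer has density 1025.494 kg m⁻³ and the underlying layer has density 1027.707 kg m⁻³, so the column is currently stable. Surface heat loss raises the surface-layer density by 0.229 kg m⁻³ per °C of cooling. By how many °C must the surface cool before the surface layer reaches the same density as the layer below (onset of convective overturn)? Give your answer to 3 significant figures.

Density deficit of the surface layer: 1027.707 − 1025.494 = 2.213 kg m⁻³.
Required change = 2.213 / 0.229 = 9.66 °C.

9.66 °C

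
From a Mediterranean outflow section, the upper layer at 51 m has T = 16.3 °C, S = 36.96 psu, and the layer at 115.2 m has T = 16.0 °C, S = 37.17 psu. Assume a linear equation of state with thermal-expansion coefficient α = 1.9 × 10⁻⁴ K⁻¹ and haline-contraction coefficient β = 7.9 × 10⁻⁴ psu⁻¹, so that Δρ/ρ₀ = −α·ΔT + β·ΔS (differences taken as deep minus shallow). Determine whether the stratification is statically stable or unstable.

ΔT = 16.0 − 16.3 = -0.3 K and ΔS = 37.17 − 36.96 = +0.21 psu (deep − shallow).
−αΔT = 5.70 × 10⁻⁵; βΔS = 1.659 × 10⁻⁴; sum Δρ/ρ₀ = 2.229 × 10⁻⁴.
Δρ/ρ₀ > 0, so Δρ > 0: deeper water is denser → statically stable.

stable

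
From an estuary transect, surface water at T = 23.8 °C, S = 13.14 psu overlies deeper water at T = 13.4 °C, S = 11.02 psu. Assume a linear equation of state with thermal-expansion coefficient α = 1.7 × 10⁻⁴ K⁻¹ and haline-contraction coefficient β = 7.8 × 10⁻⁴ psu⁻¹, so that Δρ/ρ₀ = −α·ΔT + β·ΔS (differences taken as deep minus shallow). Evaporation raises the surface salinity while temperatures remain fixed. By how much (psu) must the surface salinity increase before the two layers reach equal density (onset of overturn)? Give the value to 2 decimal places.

Neutral buoyancy requires −α(T_deep − T_surf) + β(S_deep − S_surf′) = 0.
S_surf′ = S_deep − (α/β)·ΔT = 11.02 − (1.7 × 10⁻⁴/7.8 × 10⁻⁴)·(-10.4) = 13.2867 psu.
Increase required: 13.2867 − 13.14 = 0.1467 psu.

0.15 psu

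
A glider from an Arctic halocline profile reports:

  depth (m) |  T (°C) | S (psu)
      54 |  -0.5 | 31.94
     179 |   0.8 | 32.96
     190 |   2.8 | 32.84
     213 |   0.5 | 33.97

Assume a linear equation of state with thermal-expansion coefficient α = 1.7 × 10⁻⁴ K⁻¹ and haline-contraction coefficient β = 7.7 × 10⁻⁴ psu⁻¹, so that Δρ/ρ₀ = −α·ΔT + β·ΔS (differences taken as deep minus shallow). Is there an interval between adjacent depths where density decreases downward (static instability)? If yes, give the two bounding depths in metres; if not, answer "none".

Evaluate Δρ/ρ₀ = −αΔT + βΔS across each adjacent pair:
  54–179 m: −αΔT+βΔS = −(1.7 × 10⁻⁴)(+1.3)+(7.7 × 10⁻⁴)(+1.02) = 5.6 × 10⁻⁴ → stable
  179–190 m: −αΔT+βΔS = −(1.7 × 10⁻⁴)(+2.0)+(7.7 × 10⁻⁴)(-0.12) = -4.3 × 10⁻⁴ → UNSTABLE
  190–213 m: −αΔT+βΔS = −(1.7 × 10⁻⁴)(-2.3)+(7.7 × 10⁻⁴)(+1.13) = 1.3 × 10⁻³ → stable
The 179–190 m interval has Δρ < 0: lighter water underlies denser water.

179–190 m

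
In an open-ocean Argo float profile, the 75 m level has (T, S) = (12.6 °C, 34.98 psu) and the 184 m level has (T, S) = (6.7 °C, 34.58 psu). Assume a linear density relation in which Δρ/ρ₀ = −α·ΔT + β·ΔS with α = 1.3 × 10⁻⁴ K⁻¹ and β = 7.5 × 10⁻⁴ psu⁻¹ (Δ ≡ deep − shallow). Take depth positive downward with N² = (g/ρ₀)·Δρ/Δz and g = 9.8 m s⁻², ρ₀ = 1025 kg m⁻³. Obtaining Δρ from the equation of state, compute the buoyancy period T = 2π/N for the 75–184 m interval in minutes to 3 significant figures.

16.2 min

ΔT = -5.9 K, ΔS = -0.40 psu (deep − shallow).
Δρ/ρ₀ = −αΔT + βΔS = 7.67 × 10⁻⁴ − 3.00 × 10⁻⁴ = 4.67 × 10⁻⁴, so Δρ ≈ 0.4787 kg m⁻³.
N² = (g/ρ₀)·Δρ/Δz = g·(Δρ/ρ₀)/Δz = 9.8 × 4.67 × 10⁻⁴ / 109 = 4.1987 × 10⁻⁵ s⁻².
N = √(4.1987 × 10⁻⁵) = 6.4797 × 10⁻³ rad s⁻¹ → T = 2π/N = 969.67 s = 16.161 min ≈ 16.2 min.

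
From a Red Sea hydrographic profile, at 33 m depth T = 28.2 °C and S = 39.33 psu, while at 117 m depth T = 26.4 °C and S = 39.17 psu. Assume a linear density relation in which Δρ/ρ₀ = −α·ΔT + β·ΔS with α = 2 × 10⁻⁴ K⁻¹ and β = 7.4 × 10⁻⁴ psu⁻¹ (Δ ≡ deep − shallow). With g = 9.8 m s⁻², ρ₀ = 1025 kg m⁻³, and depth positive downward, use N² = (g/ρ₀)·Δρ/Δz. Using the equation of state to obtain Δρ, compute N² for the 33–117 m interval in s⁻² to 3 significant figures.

2.82 × 10⁻⁵ s⁻²

ΔT = -1.8 K, ΔS = -0.16 psu (deep − shallow).
Δρ/ρ₀ = −αΔT + βΔS = 3.60 × 10⁻⁴ − 1.184 × 10⁻⁴ = 2.416 × 10⁻⁴, so Δρ ≈ 0.2476 kg m⁻³.
N² = (g/ρ₀)·Δρ/Δz = g·(Δρ/ρ₀)/Δz = 9.8 × 2.416 × 10⁻⁴ / 84 = 2.8187 × 10⁻⁵ s⁻² ≈ 2.82 × 10⁻⁵ s⁻².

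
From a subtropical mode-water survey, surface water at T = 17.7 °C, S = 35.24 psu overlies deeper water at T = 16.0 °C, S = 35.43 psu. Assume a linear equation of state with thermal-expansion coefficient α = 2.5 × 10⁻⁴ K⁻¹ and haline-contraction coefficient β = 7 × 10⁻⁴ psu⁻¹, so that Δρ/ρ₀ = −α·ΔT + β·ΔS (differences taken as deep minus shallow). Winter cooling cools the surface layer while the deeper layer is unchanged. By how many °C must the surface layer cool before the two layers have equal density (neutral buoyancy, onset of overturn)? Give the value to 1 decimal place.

2.2 °C

Neutral buoyancy requires Δρ = 0, i.e. −α(T_deep − T_surf′) + β(S_deep − S_surf) = 0.
T_surf′ = T_deep − (β/α)·ΔS = 16.0 − (7 × 10⁻⁴/2.5 × 10⁻⁴)·(+0.19) = 15.468 °C.
Cooling required: 17.7 − (15.468) = 2.232 °C.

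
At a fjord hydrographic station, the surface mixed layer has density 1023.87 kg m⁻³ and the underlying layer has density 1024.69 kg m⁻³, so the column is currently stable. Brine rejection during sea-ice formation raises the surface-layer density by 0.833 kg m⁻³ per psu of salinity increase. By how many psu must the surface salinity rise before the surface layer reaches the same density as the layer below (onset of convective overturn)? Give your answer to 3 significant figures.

0.984 psu

Density deficit of the surface layer: 1024.69 − 1023.87 = 0.82 kg m⁻³.
Required change = 0.82 / 0.833 = 0.984 psu.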